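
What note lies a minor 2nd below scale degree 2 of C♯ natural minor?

C##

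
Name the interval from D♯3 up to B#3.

The letter names run D→B, a span of 5 letter steps, so the interval is some kind of sixth.
D# to B# is 9 semitones. A major sixth is 9, so 9 makes it major.

major sixth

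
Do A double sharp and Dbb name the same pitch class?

Two spellings are enharmonically equivalent only if they share a pitch class.
Here A## → 11, Dbb → 0; 0 ≠ 11, so they are not.

No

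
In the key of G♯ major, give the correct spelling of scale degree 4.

The G# major scale runs G# A# B# C# D# E# F##.
Degree 4 is C#.

C#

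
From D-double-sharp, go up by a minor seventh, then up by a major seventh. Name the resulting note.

B##

A minor seventh up from D## is C## (letter C, 10 semitones up).
A major seventh up from C## is B## (letter B, 11 semitones up).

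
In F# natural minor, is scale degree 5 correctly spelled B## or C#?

C#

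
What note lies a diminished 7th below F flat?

G

F down a major seventh is Gb, so the target letter is G.
From Fb, a diminished seventh is 9 semitones down: G.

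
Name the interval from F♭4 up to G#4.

Counting letters F–G gives a second.
Fb→G# = 4 semitones, 2 wider than the major second (2), so doubly augmented.

doubly augmented second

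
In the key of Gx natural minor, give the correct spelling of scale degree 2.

The G## natural minor scale runs G## A## B# C## D## E# F##.
Degree 2 is A##.

A##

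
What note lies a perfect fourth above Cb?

A fourth above C lands on the letter F.
A perfect fourth spans 5 semitones, so Cb moves to pitch class 4. On the letter F that is Fb.

Fb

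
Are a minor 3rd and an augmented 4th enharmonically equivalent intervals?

No

A minor third spans 3 semitones; an augmented fourth spans 6.
The spans differ, so they are not enharmonic equivalents.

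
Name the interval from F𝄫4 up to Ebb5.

Counting letters F–G–A–B–C–D–E gives a seventh.
Fbb→Ebb = 11 semitones, exactly the major seventh.

major seventh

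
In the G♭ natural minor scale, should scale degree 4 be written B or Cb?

Cb

Each scale degree takes a distinct letter name. Degree 4 of a scale on G must use the letter C.
Cb and B are enharmonically the same pitch, but only Cb uses the letter C, so it is the correct spelling here.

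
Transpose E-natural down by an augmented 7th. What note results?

E down a major seventh is F, so the target letter is F.
From E, an augmented seventh is 12 semitones down: Fb.

Fb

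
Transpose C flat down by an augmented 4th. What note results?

A fourth below C lands on the letter G.
An augmented fourth spans 6 semitones, so Cb moves to pitch class 5. On the letter G that is Gbb.

Gbb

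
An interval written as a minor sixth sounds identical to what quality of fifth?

augmented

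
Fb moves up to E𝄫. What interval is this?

The letter names run F→E, a span of 6 letter steps, so the interval is some kind of seventh.
Fb to Ebb is 10 semitones. A major seventh is 11, so 10 makes it minor.

minor seventh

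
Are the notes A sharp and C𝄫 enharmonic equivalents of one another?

Yes

A# is pitch class 10; Cbb is pitch class 10.
All spellings map to pitch class 10, so they are enharmonically equivalent.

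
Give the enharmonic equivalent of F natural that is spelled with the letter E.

E#

F is pitch class 5. The letter E alone is pitch class 4.
To reach pitch class 5 from E requires an offset of +1 semitone, i.e. sharp: E#.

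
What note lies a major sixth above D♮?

A sixth above D lands on the letter B.
A major sixth spans 9 semitones, so D moves to pitch class 11. On the letter B that is B.

B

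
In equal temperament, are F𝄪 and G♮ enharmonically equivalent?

Yes

F## = pitch class 7 and G = pitch class 7 — the same pitch class, so they are enharmonic equivalents.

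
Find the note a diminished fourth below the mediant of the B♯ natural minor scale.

The mediant of B# natural minor is D#.
A diminished fourth (4 semitones) below D# lands on the letter A, giving A##.

A##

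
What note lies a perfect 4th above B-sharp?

E#

A fourth above B lands on the letter E.
A perfect fourth spans 5 semitones, so B# moves to pitch class 5. On the letter E that is E#.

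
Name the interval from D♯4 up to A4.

Counting letters D–E–F–G–A gives a fifth.
D#→A = 6 semitones, 1 narrower than the perfect fifth (7), so diminished.

diminished fifth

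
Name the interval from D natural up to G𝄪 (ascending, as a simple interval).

doubly augmented fourth

The letter names run D→G, a span of 3 letter steps, so the interval is some kind of fourth.
D to G## is 7 semitones. A perfect fourth is 5, so 7 makes it doubly augmented.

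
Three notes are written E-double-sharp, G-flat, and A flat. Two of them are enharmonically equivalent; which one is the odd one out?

Ab

In 12-tone equal temperament, enharmonic equivalents share a pitch class. E## is pitch class 6; Gb is pitch class 6; Ab is pitch class 8.
E## and Gb share pitch class 6, while Ab is pitch class 8.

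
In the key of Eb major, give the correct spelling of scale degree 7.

D

Degree 7 takes the letter 6 steps above E, which is D.
In major, degree 7 sits 11 semitones above the tonic. Eb + 11 semitones is pitch class 2, spelled on D as D.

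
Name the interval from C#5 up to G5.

The letter names run C→G, a span of 4 letter steps, so the interval is some kind of fifth.
C# to G is 6 semitones. A perfect fifth is 7, so 6 makes it diminished.

diminished fifth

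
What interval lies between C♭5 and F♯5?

doubly augmented fourth

Counting letters C–D–E–F gives a fourth.
Cb→F# = 7 semitones, 2 wider than the perfect fourth (5), so doubly augmented.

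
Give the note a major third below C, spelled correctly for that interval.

C down a major third is Ab, so the target letter is A.
From C, a major third is 4 semitones down: Ab.

Ab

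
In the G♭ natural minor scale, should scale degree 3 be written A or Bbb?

Bbb

Each scale degree takes a distinct letter name. Degree 3 of a scale on G must use the letter B.
Bbb and A are enharmonically the same pitch, but only Bbb uses the letter B, so it is the correct spelling here.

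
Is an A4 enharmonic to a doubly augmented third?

An augmented fourth spans 6 semitones; a doubly augmented third spans 6.
They are enharmonically equivalent.

Yes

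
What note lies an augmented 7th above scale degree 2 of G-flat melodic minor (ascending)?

G#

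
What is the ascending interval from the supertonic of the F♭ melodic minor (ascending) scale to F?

The supertonic of Fb melodic minor (ascending) is Gb.
Gb up to F: letters G→F make it a seventh; 11 semitones makes it major.

major seventh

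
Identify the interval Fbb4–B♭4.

doubly augmented fourth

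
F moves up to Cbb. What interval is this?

doubly diminished fifth

Counting letters F–G–A–B–C gives a fifth.
F→Cbb = 5 semitones, 2 narrower than the perfect fifth (7), so doubly diminished.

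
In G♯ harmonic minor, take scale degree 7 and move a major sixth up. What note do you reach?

Scale degree 7 of G# harmonic minor is F##.
A major sixth (9 semitones) above F## lands on the letter D, giving D##.

D##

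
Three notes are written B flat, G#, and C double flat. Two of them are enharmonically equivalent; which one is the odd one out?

G#

In 12-tone equal temperament, enharmonic equivalents share a pitch class. Bb is pitch class 10; G# is pitch class 8; Cbb is pitch class 10.
Bb and Cbb share pitch class 10, while G# is pitch class 8.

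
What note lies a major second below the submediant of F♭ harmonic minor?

Cbb

The submediant of Fb harmonic minor is Dbb.
A major second (2 semitones) below Dbb lands on the letter C, giving Cbb.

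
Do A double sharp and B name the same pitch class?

A## is pitch class 11; B is pitch class 11.
All spellings map to pitch class 11, so they are enharmonically equivalent.

Yes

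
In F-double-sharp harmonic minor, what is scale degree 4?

The F## harmonic minor scale runs F## G## A# B# C## D# E##.
Degree 4 is B#.

B#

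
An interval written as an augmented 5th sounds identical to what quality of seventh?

doubly diminished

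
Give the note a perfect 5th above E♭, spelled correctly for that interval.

Bb

E up a perfect fifth is B, so the target letter is B.
From Eb, a perfect fifth is 7 semitones up: Bb.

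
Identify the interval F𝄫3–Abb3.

major third

The letter names run F→A, a span of 2 letter steps, so the interval is some kind of third.
Fbb to Abb is 4 semitones. A major third is 4, so 4 makes it major.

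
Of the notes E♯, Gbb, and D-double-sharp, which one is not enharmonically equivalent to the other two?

D##

In 12-tone equal temperament, enharmonic equivalents share a pitch class. E# is pitch class 5; Gbb is pitch class 5; D## is pitch class 4.
E# and Gbb share pitch class 5, while D## is pitch class 4.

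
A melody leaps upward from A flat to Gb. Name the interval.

Counting letters A–B–C–D–E–F–G gives a seventh.
Ab→Gb = 10 semitones, 1 narrower than the major seventh (11), so minor.

minor seventh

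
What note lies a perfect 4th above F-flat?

Bbb

A fourth above F lands on the letter B.
A perfect fourth spans 5 semitones, so Fb moves to pitch class 9. On the letter B that is Bbb.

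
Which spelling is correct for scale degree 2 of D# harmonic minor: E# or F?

E#

Each scale degree takes a distinct letter name. Degree 2 of a scale on D must use the letter E.
E# and F are enharmonically the same pitch, but only E# uses the letter E, so it is the correct spelling here.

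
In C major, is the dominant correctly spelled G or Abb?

G

Each scale degree takes a distinct letter name. Degree 5 of a scale on C must use the letter G.
G and Abb are enharmonically the same pitch, but only G uses the letter G, so it is the correct spelling here.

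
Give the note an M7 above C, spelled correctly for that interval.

B

A seventh above C lands on the letter B.
A major seventh spans 11 semitones, so C moves to pitch class 11. On the letter B that is B.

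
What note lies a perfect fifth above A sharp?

A up a perfect fifth is E, so the target letter is E.
From A#, a perfect fifth is 7 semitones up: E#.

E#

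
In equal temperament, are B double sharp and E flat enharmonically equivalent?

No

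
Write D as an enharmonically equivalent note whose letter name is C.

C##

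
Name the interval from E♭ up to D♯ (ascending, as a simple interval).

Counting letters E–F–G–A–B–C–D gives a seventh.
Eb→D# = 12 semitones, 1 wider than the major seventh (11), so augmented.

augmented seventh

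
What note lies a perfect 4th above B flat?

Eb

B up a perfect fourth is E, so the target letter is E.
From Bb, a perfect fourth is 5 semitones up: Eb.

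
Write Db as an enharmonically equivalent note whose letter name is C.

Db is pitch class 1. The letter C alone is pitch class 0.
To reach pitch class 1 from C requires an offset of +1 semitone, i.e. sharp: C#.

C#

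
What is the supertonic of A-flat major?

Degree 2 takes the letter 1 step above A, which is B.
In major, degree 2 sits 2 semitones above the tonic. Ab + 2 semitones is pitch class 10, spelled on B as Bb.

Bb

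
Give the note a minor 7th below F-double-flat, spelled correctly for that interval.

Gbb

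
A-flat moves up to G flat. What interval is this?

minor seventh

The letter names run A→G, a span of 6 letter steps, so the interval is some kind of seventh.
Ab to Gb is 10 semitones. A major seventh is 11, so 10 makes it minor.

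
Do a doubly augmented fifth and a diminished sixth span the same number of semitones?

No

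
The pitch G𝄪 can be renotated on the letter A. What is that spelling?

Plain A sits at the same pitch as G##, so on the letter A the same pitch needs a natural: A.

A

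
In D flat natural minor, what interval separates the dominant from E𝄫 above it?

The dominant of Db natural minor is Ab.
Ab up to Ebb: letters A→E make it a fifth; 6 semitones makes it diminished.

diminished fifth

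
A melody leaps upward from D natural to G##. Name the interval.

doubly augmented fourth

The letter names run D→G, a span of 3 letter steps, so the interval is some kind of fourth.
D to G## is 7 semitones. A perfect fourth is 5, so 7 makes it doubly augmented.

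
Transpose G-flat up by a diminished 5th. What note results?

G up a perfect fifth is D, so the target letter is D.
From Gb, a diminished fifth is 6 semitones up: Dbb.

Dbb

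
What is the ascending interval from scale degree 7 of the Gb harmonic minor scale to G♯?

augmented second

Scale degree 7 of Gb harmonic minor is F.
F up to G#: letters F→G make it a second; 3 semitones makes it augmented.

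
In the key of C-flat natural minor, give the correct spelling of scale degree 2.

Db

The Cb natural minor scale runs Cb Db Ebb Fb Gb Abb Bbb.
Degree 2 is Db.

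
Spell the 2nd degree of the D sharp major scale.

E#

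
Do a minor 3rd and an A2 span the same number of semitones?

A minor third spans 3 semitones; an augmented second spans 3.
They are enharmonically equivalent.

Yes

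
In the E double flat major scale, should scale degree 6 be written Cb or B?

Cb

Each scale degree takes a distinct letter name. Degree 6 of a scale on E must use the letter C.
Cb and B are enharmonically the same pitch, but only Cb uses the letter C, so it is the correct spelling here.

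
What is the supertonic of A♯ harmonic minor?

B#

The A# harmonic minor scale runs A# B# C# D# E# F# G##.
Degree 2 is B#.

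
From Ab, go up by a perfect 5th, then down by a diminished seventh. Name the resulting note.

A perfect fifth up from Ab is Eb (letter E, 7 semitones up).
A diminished seventh down from Eb is F# (letter F, 9 semitones down).

F#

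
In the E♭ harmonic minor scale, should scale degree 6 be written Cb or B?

Each scale degree takes a distinct letter name. Degree 6 of a scale on E must use the letter C.
Cb and B are enharmonically the same pitch, but only Cb uses the letter C, so it is the correct spelling here.

Cb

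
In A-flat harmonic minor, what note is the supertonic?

Degree 2 takes the letter 1 step above A, which is B.
In harmonic minor, degree 2 sits 2 semitones above the tonic. Ab + 2 semitones is pitch class 10, spelled on B as Bb.

Bb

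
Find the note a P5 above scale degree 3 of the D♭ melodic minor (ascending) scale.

Scale degree 3 of Db melodic minor (ascending) is Fb.
A perfect fifth (7 semitones) above Fb lands on the letter C, giving Cb.

Cb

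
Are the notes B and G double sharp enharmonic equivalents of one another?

No

B is pitch class 11; G## is pitch class 9.
The pitch classes differ (11 vs. 9), so they are not enharmonic equivalents.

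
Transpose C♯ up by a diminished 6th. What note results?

A sixth above C lands on the letter A.
A diminished sixth spans 7 semitones, so C# moves to pitch class 8. On the letter A that is Ab.

Ab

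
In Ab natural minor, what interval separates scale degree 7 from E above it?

augmented sixth

Scale degree 7 of Ab natural minor is Gb.
Gb up to E: letters G→E make it a sixth; 10 semitones makes it augmented.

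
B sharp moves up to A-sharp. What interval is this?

minor seventh

Counting letters B–C–D–E–F–G–A gives a seventh.
B#→A# = 10 semitones, 1 narrower than the major seventh (11), so minor.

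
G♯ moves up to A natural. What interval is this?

minor second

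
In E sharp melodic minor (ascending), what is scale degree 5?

B#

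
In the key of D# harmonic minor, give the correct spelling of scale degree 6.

Degree 6 takes the letter 5 steps above D, which is B.
In harmonic minor, degree 6 sits 8 semitones above the tonic. D# + 8 semitones is pitch class 11, spelled on B as B.

B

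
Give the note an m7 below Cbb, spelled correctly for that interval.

Dbb

C down a major seventh is Db, so the target letter is D.
From Cbb, a minor seventh is 10 semitones down: Dbb.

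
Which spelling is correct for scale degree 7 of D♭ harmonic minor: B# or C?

C

Each scale degree takes a distinct letter name. Degree 7 of a scale on D must use the letter C.
C and B# are enharmonically the same pitch, but only C uses the letter C, so it is the correct spelling here.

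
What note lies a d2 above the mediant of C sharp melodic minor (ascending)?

Fb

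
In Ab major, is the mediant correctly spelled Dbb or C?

C

Each scale degree takes a distinct letter name. Degree 3 of a scale on A must use the letter C.
C and Dbb are enharmonically the same pitch, but only C uses the letter C, so it is the correct spelling here.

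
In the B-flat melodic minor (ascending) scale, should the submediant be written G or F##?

Each scale degree takes a distinct letter name. Degree 6 of a scale on B must use the letter G.
G and F## are enharmonically the same pitch, but only G uses the letter G, so it is the correct spelling here.

G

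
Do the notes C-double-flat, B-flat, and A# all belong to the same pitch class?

Yes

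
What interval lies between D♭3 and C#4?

augmented seventh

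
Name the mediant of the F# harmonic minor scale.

The F# harmonic minor scale runs F# G# A B C# D E#.
Degree 3 is A.

A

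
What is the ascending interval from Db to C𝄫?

The letter names run D→C, a span of 6 letter steps, so the interval is some kind of seventh.
Db to Cbb is 9 semitones. A major seventh is 11, so 9 makes it diminished.

diminished seventh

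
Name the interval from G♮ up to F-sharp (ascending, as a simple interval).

major seventh

Counting letters G–A–B–C–D–E–F gives a seventh.
G→F# = 11 semitones, exactly the major seventh.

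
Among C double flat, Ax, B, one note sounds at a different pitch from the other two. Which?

In 12-tone equal temperament, enharmonic equivalents share a pitch class. Cbb is pitch class 10; A## is pitch class 11; B is pitch class 11.
A## and B share pitch class 11, while Cbb is pitch class 10.

Cbb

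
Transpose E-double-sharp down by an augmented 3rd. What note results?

E down a major third is C, so the target letter is C.
From E##, an augmented third is 5 semitones down: C#.

C#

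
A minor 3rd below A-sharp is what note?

F##

A down a major third is F, so the target letter is F.
From A#, a minor third is 3 semitones down: F##.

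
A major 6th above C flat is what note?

Ab

A sixth above C lands on the letter A.
A major sixth spans 9 semitones, so Cb moves to pitch class 8. On the letter A that is Ab.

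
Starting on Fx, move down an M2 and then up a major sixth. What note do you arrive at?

A major second down from F## is E# (letter E, 2 semitones down).
A major sixth up from E# is C## (letter C, 9 semitones up).

C##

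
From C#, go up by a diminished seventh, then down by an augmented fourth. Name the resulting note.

Fb

A diminished seventh up from C# is Bb (letter B, 9 semitones up).
An augmented fourth down from Bb is Fb (letter F, 6 semitones down).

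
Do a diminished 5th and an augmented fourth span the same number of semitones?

Yes

A diminished fifth spans 6 semitones; an augmented fourth spans 6.
They are enharmonically equivalent.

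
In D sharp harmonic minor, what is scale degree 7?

The D# harmonic minor scale runs D# E# F# G# A# B C##.
Degree 7 is C##.

C##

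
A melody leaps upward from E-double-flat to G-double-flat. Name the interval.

minor third

Counting letters E–F–G gives a third.
Ebb→Gbb = 3 semitones, 1 narrower than the major third (4), so minor.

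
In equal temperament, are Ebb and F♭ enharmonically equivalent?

No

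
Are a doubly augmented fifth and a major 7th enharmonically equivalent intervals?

A doubly augmented fifth spans 9 semitones; a major seventh spans 11.
The spans differ, so they are not enharmonic equivalents.

No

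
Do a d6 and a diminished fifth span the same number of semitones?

No

A diminished sixth spans 7 semitones; a diminished fifth spans 6.
The spans differ, so they are not enharmonic equivalents.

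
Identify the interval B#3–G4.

diminished sixth

Counting letters B–C–D–E–F–G gives a sixth.
B#→G = 7 semitones, 2 narrower than the major sixth (9), so diminished.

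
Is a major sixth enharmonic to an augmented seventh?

A major sixth spans 9 semitones; an augmented seventh spans 12.
The spans differ, so they are not enharmonic equivalents.

No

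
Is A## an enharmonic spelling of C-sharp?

No

Two spellings are enharmonically equivalent only if they share a pitch class.
Here A## → 11, C# → 1; 1 ≠ 11, so they are not.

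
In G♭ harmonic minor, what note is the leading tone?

Degree 7 takes the letter 6 steps above G, which is F.
In harmonic minor, degree 7 sits 11 semitones above the tonic. Gb + 11 semitones is pitch class 5, spelled on F as F.

F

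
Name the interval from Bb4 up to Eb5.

perfect fourth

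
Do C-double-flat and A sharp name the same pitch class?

Cbb is pitch class 10; A# is pitch class 10.
All spellings map to pitch class 10, so they are enharmonically equivalent.

Yes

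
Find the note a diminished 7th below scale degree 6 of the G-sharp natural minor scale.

F##

Scale degree 6 of G# natural minor is E.
A diminished seventh (9 semitones) below E lands on the letter F, giving F##.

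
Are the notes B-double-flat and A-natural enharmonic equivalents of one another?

Yes

Bbb = pitch class 9 and A = pitch class 9 — the same pitch class, so they are enharmonic equivalents.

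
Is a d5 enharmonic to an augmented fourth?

Yes

A diminished fifth spans 6 semitones; an augmented fourth spans 6.
They are enharmonically equivalent.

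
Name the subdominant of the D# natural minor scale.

G#

Degree 4 takes the letter 3 steps above D, which is G.
In natural minor, degree 4 sits 5 semitones above the tonic. D# + 5 semitones is pitch class 8, spelled on G as G#.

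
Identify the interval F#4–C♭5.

Counting letters F–G–A–B–C gives a fifth.
F#→Cb = 5 semitones, 2 narrower than the perfect fifth (7), so doubly diminished.

doubly diminished fifth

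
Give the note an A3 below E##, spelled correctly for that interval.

C#

E down a major third is C, so the target letter is C.
From E##, an augmented third is 5 semitones down: C#.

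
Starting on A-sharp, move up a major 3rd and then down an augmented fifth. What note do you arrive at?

F#

A major third up from A# is C## (letter C, 4 semitones up).
An augmented fifth down from C## is F# (letter F, 8 semitones down).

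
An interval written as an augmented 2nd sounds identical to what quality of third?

minor

An augmented second spans 3 semitones.
A third spanning 3 semitones is minor (the major third is 4).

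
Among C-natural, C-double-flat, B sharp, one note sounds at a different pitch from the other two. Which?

Cbb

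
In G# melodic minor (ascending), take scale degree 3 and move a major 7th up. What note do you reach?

Scale degree 3 of G# melodic minor (ascending) is B.
A major seventh (11 semitones) above B lands on the letter A, giving A#.

A#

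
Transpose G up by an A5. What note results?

A fifth above G lands on the letter D.
An augmented fifth spans 8 semitones, so G moves to pitch class 3. On the letter D that is D#.

D#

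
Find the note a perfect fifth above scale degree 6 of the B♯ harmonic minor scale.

D#

Scale degree 6 of B# harmonic minor is G#.
A perfect fifth (7 semitones) above G# lands on the letter D, giving D#.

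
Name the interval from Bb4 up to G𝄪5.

doubly augmented sixth

The letter names run B→G, a span of 5 letter steps, so the interval is some kind of sixth.
Bb to G## is 11 semitones. A major sixth is 9, so 11 makes it doubly augmented.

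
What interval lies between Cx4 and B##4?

The letter names run C→B, a span of 6 letter steps, so the interval is some kind of seventh.
C## to B## is 11 semitones. A major seventh is 11, so 11 makes it major.

major seventh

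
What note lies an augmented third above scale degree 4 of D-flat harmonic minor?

Scale degree 4 of Db harmonic minor is Gb.
An augmented third (5 semitones) above Gb lands on the letter B, giving B.

B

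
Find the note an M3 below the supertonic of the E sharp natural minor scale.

The supertonic of E# natural minor is F##.
A major third (4 semitones) below F## lands on the letter D, giving D#.

D#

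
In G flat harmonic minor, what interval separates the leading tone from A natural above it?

The leading tone of Gb harmonic minor is F.
F up to A: letters F→A make it a third; 4 semitones makes it major.

major third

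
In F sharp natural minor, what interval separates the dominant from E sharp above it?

major third

The dominant of F# natural minor is C#.
C# up to E#: letters C→E make it a third; 4 semitones makes it major.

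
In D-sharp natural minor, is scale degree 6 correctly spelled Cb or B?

B

Each scale degree takes a distinct letter name. Degree 6 of a scale on D must use the letter B.
B and Cb are enharmonically the same pitch, but only B uses the letter B, so it is the correct spelling here.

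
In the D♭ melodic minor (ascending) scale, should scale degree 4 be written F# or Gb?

Gb

Each scale degree takes a distinct letter name. Degree 4 of a scale on D must use the letter G.
Gb and F# are enharmonically the same pitch, but only Gb uses the letter G, so it is the correct spelling here.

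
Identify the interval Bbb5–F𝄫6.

Counting letters B–C–D–E–F gives a fifth.
Bbb→Fbb = 6 semitones, 1 narrower than the perfect fifth (7), so diminished.

diminished fifth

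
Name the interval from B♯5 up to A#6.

minor seventh

The letter names run B→A, a span of 6 letter steps, so the interval is some kind of seventh.
B# to A# is 10 semitones. A major seventh is 11, so 10 makes it minor.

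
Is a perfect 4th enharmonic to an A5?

No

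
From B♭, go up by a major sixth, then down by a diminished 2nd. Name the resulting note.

F##

A major sixth up from Bb is G (letter G, 9 semitones up).
A diminished second down from G is F## (letter F, 0 semitones down).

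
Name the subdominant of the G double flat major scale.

Cbb

The Gbb major scale runs Gbb Abb Bbb Cbb Dbb Ebb Fb.
Degree 4 is Cbb.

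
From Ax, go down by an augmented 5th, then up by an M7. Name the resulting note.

An augmented fifth down from A## is D# (letter D, 8 semitones down).
A major seventh up from D# is C## (letter C, 11 semitones up).

C##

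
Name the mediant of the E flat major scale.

G

Degree 3 takes the letter 2 steps above E, which is G.
In major, degree 3 sits 4 semitones above the tonic. Eb + 4 semitones is pitch class 7, spelled on G as G.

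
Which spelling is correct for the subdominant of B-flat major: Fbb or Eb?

Each scale degree takes a distinct letter name. Degree 4 of a scale on B must use the letter E.
Eb and Fbb are enharmonically the same pitch, but only Eb uses the letter E, so it is the correct spelling here.

Eb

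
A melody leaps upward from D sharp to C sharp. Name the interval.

minor seventh

The letter names run D→C, a span of 6 letter steps, so the interval is some kind of seventh.
D# to C# is 10 semitones. A major seventh is 11, so 10 makes it minor.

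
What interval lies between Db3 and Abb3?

The letter names run D→A, a span of 4 letter steps, so the interval is some kind of fifth.
Db to Abb is 6 semitones. A perfect fifth is 7, so 6 makes it diminished.

diminished fifth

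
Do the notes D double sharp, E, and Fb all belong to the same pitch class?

Yes

D## = pitch class 4 and E = pitch class 4 and Fb = pitch class 4 — the same pitch class, so they are enharmonic equivalents.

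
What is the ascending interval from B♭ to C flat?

The letter names run B→C, a span of 1 letter step, so the interval is some kind of second.
Bb to Cb is 1 semitone. A major second is 2, so 1 makes it minor.

minor second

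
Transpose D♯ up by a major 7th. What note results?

D up a major seventh is C#, so the target letter is C.
From D#, a major seventh is 11 semitones up: C##.

C##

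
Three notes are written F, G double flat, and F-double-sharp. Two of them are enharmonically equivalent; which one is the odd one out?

In 12-tone equal temperament, enharmonic equivalents share a pitch class. F is pitch class 5; Gbb is pitch class 5; F## is pitch class 7.
F and Gbb share pitch class 5, while F## is pitch class 7.

F##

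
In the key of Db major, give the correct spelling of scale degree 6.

Bb

The Db major scale runs Db Eb F Gb Ab Bb C.
Degree 6 is Bb.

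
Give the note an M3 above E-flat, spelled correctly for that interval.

G

A third above E lands on the letter G.
A major third spans 4 semitones, so Eb moves to pitch class 7. On the letter G that is G.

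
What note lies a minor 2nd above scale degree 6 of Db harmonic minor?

Cbb

Scale degree 6 of Db harmonic minor is Bbb.
A minor second (1 semitone) above Bbb lands on the letter C, giving Cbb.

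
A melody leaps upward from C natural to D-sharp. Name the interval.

Counting letters C–D gives a second.
C→D# = 3 semitones, 1 wider than the major second (2), so augmented.

augmented second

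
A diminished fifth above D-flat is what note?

Abb

D up a perfect fifth is A, so the target letter is A.
From Db, a diminished fifth is 6 semitones up: Abb.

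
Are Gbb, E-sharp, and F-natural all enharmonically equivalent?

Gbb = pitch class 5 and E# = pitch class 5 and F = pitch class 5 — the same pitch class, so they are enharmonic equivalents.

Yes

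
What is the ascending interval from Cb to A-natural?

augmented sixth

Counting letters C–D–E–F–G–A gives a sixth.
Cb→A = 10 semitones, 1 wider than the major sixth (9), so augmented.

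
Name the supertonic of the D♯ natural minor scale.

Degree 2 takes the letter 1 step above D, which is E.
In natural minor, degree 2 sits 2 semitones above the tonic. D# + 2 semitones is pitch class 5, spelled on E as E#.

E#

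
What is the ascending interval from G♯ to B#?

major third

The letter names run G→B, a span of 2 letter steps, so the interval is some kind of third.
G# to B# is 4 semitones. A major third is 4, so 4 makes it major.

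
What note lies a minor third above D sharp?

A third above D lands on the letter F.
A minor third spans 3 semitones, so D# moves to pitch class 6. On the letter F that is F#.

F#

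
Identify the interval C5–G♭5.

The letter names run C→G, a span of 4 letter steps, so the interval is some kind of fifth.
C to Gb is 6 semitones. A perfect fifth is 7, so 6 makes it diminished.

diminished fifth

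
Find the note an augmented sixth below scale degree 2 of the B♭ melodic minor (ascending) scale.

Ebb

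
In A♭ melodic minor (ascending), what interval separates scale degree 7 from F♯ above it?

major seventh

Scale degree 7 of Ab melodic minor (ascending) is G.
G up to F#: letters G→F make it a seventh; 11 semitones makes it major.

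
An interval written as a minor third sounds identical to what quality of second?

A minor third spans 3 semitones.
A second spanning 3 semitones is augmented (the major second is 2).

augmented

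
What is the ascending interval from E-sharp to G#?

The letter names run E→G, a span of 2 letter steps, so the interval is some kind of third.
E# to G# is 3 semitones. A major third is 4, so 3 makes it minor.

minor third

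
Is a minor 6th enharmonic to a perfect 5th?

A minor sixth spans 8 semitones; a perfect fifth spans 7.
The spans differ, so they are not enharmonic equivalents.

No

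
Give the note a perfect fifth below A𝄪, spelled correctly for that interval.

A fifth below A lands on the letter D.
A perfect fifth spans 7 semitones, so A## moves to pitch class 4. On the letter D that is D##.

D##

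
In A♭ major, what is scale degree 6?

F

The Ab major scale runs Ab Bb C Db Eb F G.
Degree 6 is F.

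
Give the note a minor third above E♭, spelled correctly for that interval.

E up a major third is G#, so the target letter is G.
From Eb, a minor third is 3 semitones up: Gb.

Gb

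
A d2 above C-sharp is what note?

Db

C up a major second is D, so the target letter is D.
From C#, a diminished second is 0 semitones up: Db.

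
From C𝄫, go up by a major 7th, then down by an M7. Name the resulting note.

Cbb

A major seventh up from Cbb is Bbb (letter B, 11 semitones up).
A major seventh down from Bbb is Cbb (letter C, 11 semitones down).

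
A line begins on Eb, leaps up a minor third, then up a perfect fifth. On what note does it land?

Db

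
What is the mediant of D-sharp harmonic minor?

F#

The D# harmonic minor scale runs D# E# F# G# A# B C##.
Degree 3 is F#.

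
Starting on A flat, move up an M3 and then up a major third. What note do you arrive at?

A major third up from Ab is C (letter C, 4 semitones up).
A major third up from C is E (letter E, 4 semitones up).

E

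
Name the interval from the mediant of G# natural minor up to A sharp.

The mediant of G# natural minor is B.
B up to A#: letters B→A make it a seventh; 11 semitones makes it major.

major seventh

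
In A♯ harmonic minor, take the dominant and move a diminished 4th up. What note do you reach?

The dominant of A# harmonic minor is E#.
A diminished fourth (4 semitones) above E# lands on the letter A, giving A.

A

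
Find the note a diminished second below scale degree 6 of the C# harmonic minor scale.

Scale degree 6 of C# harmonic minor is A.
A diminished second (0 semitones) below A lands on the letter G, giving G##.

G##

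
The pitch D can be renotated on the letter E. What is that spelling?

Plain E sits 2 semitones above D, so on the letter E the same pitch needs a double flat: Ebb.

Ebb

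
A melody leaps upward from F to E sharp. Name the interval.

augmented seventh

The letter names run F→E, a span of 6 letter steps, so the interval is some kind of seventh.
F to E# is 12 semitones. A major seventh is 11, so 12 makes it augmented.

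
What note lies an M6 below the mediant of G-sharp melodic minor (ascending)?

The mediant of G# melodic minor (ascending) is B.
A major sixth (9 semitones) below B lands on the letter D, giving D.

D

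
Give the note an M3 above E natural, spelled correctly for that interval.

A third above E lands on the letter G.
A major third spans 4 semitones, so E moves to pitch class 8. On the letter G that is G#.

G#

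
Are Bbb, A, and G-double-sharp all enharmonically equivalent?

Bbb = pitch class 9 and A = pitch class 9 and G## = pitch class 9 — the same pitch class, so they are enharmonic equivalents.

Yes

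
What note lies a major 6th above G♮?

G up a major sixth is E, so the target letter is E.
From G, a major sixth is 9 semitones up: E.

E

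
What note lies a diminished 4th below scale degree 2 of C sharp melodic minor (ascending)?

Scale degree 2 of C# melodic minor (ascending) is D#.
A diminished fourth (4 semitones) below D# lands on the letter A, giving A##.

A##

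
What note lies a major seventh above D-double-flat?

A seventh above D lands on the letter C.
A major seventh spans 11 semitones, so Dbb moves to pitch class 11. On the letter C that is Cb.

Cb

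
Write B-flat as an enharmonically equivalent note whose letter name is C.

Plain C sits 2 semitones above Bb, so on the letter C the same pitch needs a double flat: Cbb.

Cbb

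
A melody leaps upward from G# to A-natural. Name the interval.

The letter names run G→A, a span of 1 letter step, so the interval is some kind of second.
G# to A is 1 semitone. A major second is 2, so 1 makes it minor.

minor second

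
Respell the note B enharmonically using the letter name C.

Cb

B is pitch class 11. The letter C alone is pitch class 0.
To reach pitch class 11 from C requires an offset of -1 semitone, i.e. flat: Cb.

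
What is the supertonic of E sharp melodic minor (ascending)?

F##

Degree 2 takes the letter 1 step above E, which is F.
In melodic minor (ascending), degree 2 sits 2 semitones above the tonic. E# + 2 semitones is pitch class 7, spelled on F as F##.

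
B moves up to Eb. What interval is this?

diminished fourth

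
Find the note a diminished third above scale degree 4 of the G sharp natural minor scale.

Scale degree 4 of G# natural minor is C#.
A diminished third (2 semitones) above C# lands on the letter E, giving Eb.

Eb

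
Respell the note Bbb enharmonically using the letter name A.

A

Plain A sits at the same pitch as Bbb, so on the letter A the same pitch needs a natural: A.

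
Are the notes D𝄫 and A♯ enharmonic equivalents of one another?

No

Two spellings are enharmonically equivalent only if they share a pitch class.
Here Dbb → 0, A# → 10; 0 ≠ 10, so they are not.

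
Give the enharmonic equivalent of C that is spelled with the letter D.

Dbb

C is pitch class 0. The letter D alone is pitch class 2.
To reach pitch class 0 from D requires an offset of -2 semitones, i.e. double flat: Dbb.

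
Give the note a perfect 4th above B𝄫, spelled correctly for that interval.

Ebb

B up a perfect fourth is E, so the target letter is E.
From Bbb, a perfect fourth is 5 semitones up: Ebb.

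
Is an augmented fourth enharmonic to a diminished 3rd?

No

An augmented fourth spans 6 semitones; a diminished third spans 2.
The spans differ, so they are not enharmonic equivalents.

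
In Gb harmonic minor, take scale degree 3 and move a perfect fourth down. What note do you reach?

Scale degree 3 of Gb harmonic minor is Bbb.
A perfect fourth (5 semitones) below Bbb lands on the letter F, giving Fb.

Fb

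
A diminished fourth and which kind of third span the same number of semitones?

major

A diminished fourth spans 4 semitones.
A third spanning 4 semitones is major (the major third is 4).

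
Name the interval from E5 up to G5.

The letter names run E→G, a span of 2 letter steps, so the interval is some kind of third.
E to G is 3 semitones. A major third is 4, so 3 makes it minor.

minor third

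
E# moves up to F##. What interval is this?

Counting letters E–F gives a second.
E#→F## = 2 semitones, exactly the major second.

major second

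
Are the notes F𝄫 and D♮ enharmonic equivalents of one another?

Two spellings are enharmonically equivalent only if they share a pitch class.
Here Fbb → 3, D → 2; 2 ≠ 3, so they are not.

No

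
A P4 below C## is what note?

C down a perfect fourth is G, so the target letter is G.
From C##, a perfect fourth is 5 semitones down: G##.

G##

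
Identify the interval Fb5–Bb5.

augmented fourth

The letter names run F→B, a span of 3 letter steps, so the interval is some kind of fourth.
Fb to Bb is 6 semitones. A perfect fourth is 5, so 6 makes it augmented.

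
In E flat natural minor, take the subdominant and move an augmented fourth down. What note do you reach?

The subdominant of Eb natural minor is Ab.
An augmented fourth (6 semitones) below Ab lands on the letter E, giving Ebb.

Ebb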